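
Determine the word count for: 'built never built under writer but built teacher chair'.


Counting words by splitting on spaces:
  Word 1: 'built'
  Word 2: 'never'
  Word 3: 'built'
  Word 4: 'under'
  Word 5: 'writer'
  Word 6: 'but'
  Word 7: 'built'
  Word 8: 'teacher'
  Word 9: 'chair'
Total words: 9

9


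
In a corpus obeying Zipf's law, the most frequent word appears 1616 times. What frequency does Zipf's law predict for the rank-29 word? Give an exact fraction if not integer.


Zipf's law: freq(rank) = f1 / rank
f1 = 1616, rank = 29
freq = 1616 / 29
GCD(1616, 29) = 1
Simplified: 1616/29

1616/29


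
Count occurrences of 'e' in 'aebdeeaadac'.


Scanning 'aebdeeaadac' for 'e':
  Position 1: 'e' -> MATCH (count: 1)
  Position 4: 'e' -> MATCH (count: 2)
  Position 5: 'e' -> MATCH (count: 3)
Total occurrences of 'e': 3

3


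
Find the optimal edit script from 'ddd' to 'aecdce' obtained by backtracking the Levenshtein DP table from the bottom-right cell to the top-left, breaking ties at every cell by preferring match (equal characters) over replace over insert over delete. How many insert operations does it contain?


Edit distance = 5. Backtracking from cell (3, 6) with preference match > replace > insert > delete,
then listing the resulting alignment 'ddd' -> 'aecdce' left to right:
  Step 1: insert 'a' [insertion #1]
  Step 2: insert 'e' [insertion #2]
  Step 3: insert 'c' [insertion #3]
  Step 4: keep 'd'
  Step 5: replace d->c
  Step 6: replace d->e
Total insertions: 3

3


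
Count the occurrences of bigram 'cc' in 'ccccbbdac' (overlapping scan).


Scanning 'ccccbbdac' for bigram 'cc':
  Position 0: 'cc' -> MATCH
  Position 1: 'cc' -> MATCH
  Position 2: 'cc' -> MATCH
  Position 3: 'cb' -> no
  Position 4: 'bb' -> no
  Position 5: 'bd' -> no
  Position 6: 'da' -> no
  Position 7: 'ac' -> no
Total matches: 3

3


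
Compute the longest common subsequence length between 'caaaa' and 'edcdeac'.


DP table for LCS of 'caaaa' and 'edcdeac':
       e  d  c  d  e  a  c
    0  0  0  0  0  0  0  0
  c 0  0  0  1  1  1  1  1
  a 0  0  0  1  1  1  2  2
  a 0  0  0  1  1  1  2  2
  a 0  0  0  1  1  1  2  2
  a 0  0  0  1  1  1  2  2
LCS: 'ca'
LCS length = 2

2


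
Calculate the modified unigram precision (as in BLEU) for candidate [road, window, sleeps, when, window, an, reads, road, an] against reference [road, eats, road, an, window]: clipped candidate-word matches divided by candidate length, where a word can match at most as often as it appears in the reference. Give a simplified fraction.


Reference word counts: {'an': 1, 'eats': 1, 'road': 2, 'window': 1}
Checking each candidate word (with clipping):
  'road' -> in reference (ref count 2, used 1/2) -> match (matches: 1)
  'window' -> in reference (ref count 1, used 1/1) -> match (matches: 2)
  'sleeps' -> not in reference -> no match (matches: 2)
  'when' -> not in reference -> no match (matches: 2)
  'window' -> ref count 1 already used up (1/1) -> clipped, no match (matches: 2)
  'an' -> in reference (ref count 1, used 1/1) -> match (matches: 3)
  'reads' -> not in reference -> no match (matches: 3)
  'road' -> in reference (ref count 2, used 2/2) -> match (matches: 4)
  'an' -> ref count 1 already used up (1/1) -> clipped, no match (matches: 4)
Clipped matches: 4, Candidate length: 9
Precision = 4/9

4/9


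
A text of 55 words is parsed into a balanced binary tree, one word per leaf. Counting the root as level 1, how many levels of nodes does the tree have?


In a balanced binary tree with n leaves the deepest leaf is ceil(log2(n)) edges below the root,
so counting node levels inclusive of root and leaves gives ceil(log2(n)) + 1 levels.
log2(55) = 5.7814
ceil(5.7814) = 6
levels = 6 + 1 = 7

7


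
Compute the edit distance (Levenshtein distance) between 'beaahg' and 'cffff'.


Building DP table for s1='beaahg' (len 6) and s2='cffff' (len 5):
       c  f  f  f  f
    0  1  2  3  4  5
  b 1  1  2  3  4  5
  e 2  2  2  3  4  5
  a 3  3  3  3  4  5
  a 4  4  4  4  4  5
  h 5  5  5  5  5  5
  g 6  6  6  6  6  6
Edit distance = dp[6][5] = 6

6


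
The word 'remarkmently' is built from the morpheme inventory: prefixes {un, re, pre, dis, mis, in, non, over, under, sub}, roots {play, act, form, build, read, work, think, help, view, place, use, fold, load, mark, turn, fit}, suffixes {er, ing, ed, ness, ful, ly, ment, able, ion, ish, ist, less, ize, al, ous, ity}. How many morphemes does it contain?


Segmenting 'remarkmently' against the inventory:
  're' -> prefix (morpheme 1)
  'mark' -> root (morpheme 2)
  'ment' -> suffix (morpheme 3)
  'ly' -> suffix (morpheme 4)
Total morphemes: 4

4


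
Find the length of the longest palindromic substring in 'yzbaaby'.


Scanning 'yzbaaby' for palindromic substrings.
Substring at positions 2-5: 'baab'.
Check: reverse('baab') = 'baab' -> palindrome confirmed.
Neighbouring characters ('z' / 'y') break symmetry, so it cannot extend further.
No longer palindromic substring exists; longest length = 4

4


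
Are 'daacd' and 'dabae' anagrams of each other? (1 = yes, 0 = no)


Sort characters of 'daacd': 'aacdd'
Sort characters of 'dabae': 'aabde'
Sorted forms differ -> they are NOT anagrams
Result: 0

0


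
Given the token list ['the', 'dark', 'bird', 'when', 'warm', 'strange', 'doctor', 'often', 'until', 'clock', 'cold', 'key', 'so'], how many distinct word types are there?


Listing all tokens and tracking unique types:
  Token 1: 'the' -> NEW (unique so far: 1)
  Token 2: 'dark' -> NEW (unique so far: 2)
  Token 3: 'bird' -> NEW (unique so far: 3)
  Token 4: 'when' -> NEW (unique so far: 4)
  Token 5: 'warm' -> NEW (unique so far: 5)
  Token 6: 'strange' -> NEW (unique so far: 6)
  Token 7: 'doctor' -> NEW (unique so far: 7)
  Token 8: 'often' -> NEW (unique so far: 8)
  Token 9: 'until' -> NEW (unique so far: 9)
  Token 10: 'clock' -> NEW (unique so far: 10)
  Token 11: 'cold' -> NEW (unique so far: 11)
  Token 12: 'key' -> NEW (unique so far: 12)
  Token 13: 'so' -> NEW (unique so far: 13)
Unique types: ('bird', 'clock', 'cold', 'dark', 'doctor', 'key', 'often', 'so', 'strange', 'the', 'until', 'warm', 'when')
Vocabulary size: 13

13


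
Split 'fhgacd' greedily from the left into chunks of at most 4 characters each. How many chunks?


'fhgacd' has 6 characters.
Chunking with max size 4:
  Chunk 1: 'fhga' (positions 0-3)
  Chunk 2: 'cd' (positions 4-5)
Total chunks: ceil(6 / 4) = 2

2


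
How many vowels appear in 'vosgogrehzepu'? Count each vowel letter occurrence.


Scanning each character of 'vosgogrehzepu':
  Position 1: 'v' -> consonant (running count: 0)
  Position 2: 'o' -> vowel (running count: 1)
  Position 3: 's' -> consonant (running count: 1)
  Position 4: 'g' -> consonant (running count: 1)
  Position 5: 'o' -> vowel (running count: 2)
  Position 6: 'g' -> consonant (running count: 2)
  Position 7: 'r' -> consonant (running count: 2)
  Position 8: 'e' -> vowel (running count: 3)
  Position 9: 'h' -> consonant (running count: 3)
  Position 10: 'z' -> consonant (running count: 3)
  Position 11: 'e' -> vowel (running count: 4)
  Position 12: 'p' -> consonant (running count: 4)
  Position 13: 'u' -> vowel (running count: 5)
Total vowels: 5

5


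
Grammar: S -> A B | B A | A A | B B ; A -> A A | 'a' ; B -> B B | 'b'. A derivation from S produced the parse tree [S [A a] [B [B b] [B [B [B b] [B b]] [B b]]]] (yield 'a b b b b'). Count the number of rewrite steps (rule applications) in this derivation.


Every bracketed nonterminal node [X ...] in the tree is produced by exactly one rule application.
Reading the tree off as a leftmost derivation:
  Step 1: S  =>  A B   (applied S -> A B)
  Step 2: A B  =>  a B   (applied A -> a)
  Step 3: a B  =>  a B B   (applied B -> B B)
  Step 4: a B B  =>  a b B   (applied B -> b)
  Step 5: a b B  =>  a b B B   (applied B -> B B)
  Step 6: a b B B  =>  a b B B B   (applied B -> B B)
  Step 7: a b B B B  =>  a b b B B   (applied B -> b)
  Step 8: a b b B B  =>  a b b b B   (applied B -> b)
  Step 9: a b b b B  =>  a b b b b   (applied B -> b)
Final yield: a b b b b
Total rewrite steps: 9

9


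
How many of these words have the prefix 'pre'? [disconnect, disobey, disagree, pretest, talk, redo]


Checking each word for prefix 'pre':
  'disconnect' -> no (count: 0)
  'disobey' -> no (count: 0)
  'disagree' -> no (count: 0)
  'pretest' -> YES, starts with 'pre' (count: 1)
  'talk' -> no (count: 1)
  'redo' -> no (count: 1)
Total with prefix 'pre': 1

1


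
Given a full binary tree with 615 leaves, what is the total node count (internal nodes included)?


Leaf nodes (terminals): 615
Internal nodes = n - 1 = 615 - 1 = 614
Total = leaves + internal = 615 + 614 = 1229

1229


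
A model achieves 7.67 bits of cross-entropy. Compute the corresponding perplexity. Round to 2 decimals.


Perplexity formula: PP = 2^H
H = 7.67
PP = 2^7.67
Decompose: 2^7.67 = 2^7 * 2^0.67
2^7 = 128, 2^0.67 ~ 1.5910730
PP ~ 128 * 1.5910730 = 203.6573440
Rounded to 2 decimals: 203.66

203.66


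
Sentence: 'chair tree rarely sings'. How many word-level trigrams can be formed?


Word trigrams from [4] words:
  Trigram 1: (chair tree rarely)
  Trigram 2: (tree rarely sings)
Total word trigrams: 4 - 2 = 2

2


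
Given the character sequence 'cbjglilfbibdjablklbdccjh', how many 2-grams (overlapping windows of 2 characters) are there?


String 'cbjglilfbibdjablklbdccjh' has length L = 24.
Number of overlapping n-grams = L - n + 1
Substituting: 24 - 2 + 1 = 23

23


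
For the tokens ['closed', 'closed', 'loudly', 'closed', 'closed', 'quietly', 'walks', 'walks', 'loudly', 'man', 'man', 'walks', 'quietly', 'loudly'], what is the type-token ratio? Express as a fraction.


Tokens: 14
Unique types: ('closed', 'loudly', 'man', 'quietly', 'walks') = 5
TTR = 5/14
Already in lowest terms.

5/14


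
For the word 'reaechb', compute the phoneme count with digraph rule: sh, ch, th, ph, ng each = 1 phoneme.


Parsing 'reaechb' greedily, digraphs first:
  'r' -> consonant phoneme (phonemes so far: 1)
  'e' -> vowel phoneme (phonemes so far: 2)
  'a' -> vowel phoneme (phonemes so far: 3)
  'e' -> vowel phoneme (phonemes so far: 4)
  'ch' -> digraph (1 consonant phoneme) (phonemes so far: 5)
  'b' -> consonant phoneme (phonemes so far: 6)
Total phonemes: 6

6


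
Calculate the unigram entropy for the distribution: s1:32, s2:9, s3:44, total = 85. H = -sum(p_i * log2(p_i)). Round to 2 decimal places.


Computing entropy H = -sum(p_i * log2(p_i)):
  s1: p = 32/85 = 0.3765, -p*log2(p) = 0.5306
  s2: p = 9/85 = 0.1059, -p*log2(p) = 0.3430
  s3: p = 44/85 = 0.5176, -p*log2(p) = 0.4917
H = sum of terms = 1.3653
Rounded to 2 decimals: 1.37

1.37


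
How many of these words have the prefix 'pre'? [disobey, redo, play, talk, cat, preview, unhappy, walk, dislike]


Checking each word for prefix 'pre':
  'disobey' -> no (count: 0)
  'redo' -> no (count: 0)
  'play' -> no (count: 0)
  'talk' -> no (count: 0)
  'cat' -> no (count: 0)
  'preview' -> YES, starts with 'pre' (count: 1)
  'unhappy' -> no (count: 1)
  'walk' -> no (count: 1)
  'dislike' -> no (count: 1)
Total with prefix 'pre': 1

1


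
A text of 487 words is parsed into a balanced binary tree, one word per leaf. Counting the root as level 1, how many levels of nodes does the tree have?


In a balanced binary tree with n leaves the deepest leaf is ceil(log2(n)) edges below the root,
so counting node levels inclusive of root and leaves gives ceil(log2(n)) + 1 levels.
log2(487) = 8.9278
ceil(8.9278) = 9
levels = 9 + 1 = 10

10


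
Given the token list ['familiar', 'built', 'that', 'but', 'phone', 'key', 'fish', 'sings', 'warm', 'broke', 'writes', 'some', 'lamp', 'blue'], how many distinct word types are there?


Listing all tokens and tracking unique types:
  Token 1: 'familiar' -> NEW (unique so far: 1)
  Token 2: 'built' -> NEW (unique so far: 2)
  Token 3: 'that' -> NEW (unique so far: 3)
  Token 4: 'but' -> NEW (unique so far: 4)
  Token 5: 'phone' -> NEW (unique so far: 5)
  Token 6: 'key' -> NEW (unique so far: 6)
  Token 7: 'fish' -> NEW (unique so far: 7)
  Token 8: 'sings' -> NEW (unique so far: 8)
  Token 9: 'warm' -> NEW (unique so far: 9)
  Token 10: 'broke' -> NEW (unique so far: 10)
  Token 11: 'writes' -> NEW (unique so far: 11)
  Token 12: 'some' -> NEW (unique so far: 12)
  Token 13: 'lamp' -> NEW (unique so far: 13)
  Token 14: 'blue' -> NEW (unique so far: 14)
Unique types: ('blue', 'broke', 'built', 'but', 'familiar', 'fish', 'key', 'lamp', 'phone', 'sings', 'some', 'that', 'warm', 'writes')
Vocabulary size: 14

14


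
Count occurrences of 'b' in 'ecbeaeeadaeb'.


Scanning 'ecbeaeeadaeb' for 'b':
  Position 2: 'b' -> MATCH (count: 1)
  Position 11: 'b' -> MATCH (count: 2)
Total occurrences of 'b': 2

2


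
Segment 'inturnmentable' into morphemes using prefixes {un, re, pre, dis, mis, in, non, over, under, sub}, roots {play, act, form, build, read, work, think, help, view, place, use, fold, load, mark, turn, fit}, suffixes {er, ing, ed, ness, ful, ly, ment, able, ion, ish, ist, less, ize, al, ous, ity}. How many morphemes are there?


Segmenting 'inturnmentable' against the inventory:
  'in' -> prefix (morpheme 1)
  'turn' -> root (morpheme 2)
  'ment' -> suffix (morpheme 3)
  'able' -> suffix (morpheme 4)
Total morphemes: 4

4


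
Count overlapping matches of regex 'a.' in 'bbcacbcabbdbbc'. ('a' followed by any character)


Pattern: a. means 'a' followed by any character.
Scanning 'bbcacbcabbdbbc' position-by-position:
  Pos 0: window 'bb' -> no
  Pos 1: window 'bc' -> no
  Pos 2: window 'ca' -> no
  Pos 3: window 'ac' -> MATCH
  Pos 4: window 'cb' -> no
  Pos 5: window 'bc' -> no
  Pos 6: window 'ca' -> no
  Pos 7: window 'ab' -> MATCH
  Pos 8: window 'bb' -> no
  Pos 9: window 'bd' -> no
  Pos 10: window 'db' -> no
  Pos 11: window 'bb' -> no
  Pos 12: window 'bc' -> no
  Pos 13: window 'c' -> no
Total matches: 2

2


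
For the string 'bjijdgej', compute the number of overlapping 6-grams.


String 'bjijdgej' has length L = 8.
Number of overlapping n-grams = L - n + 1
Substituting: 8 - 6 + 1 = 3

3


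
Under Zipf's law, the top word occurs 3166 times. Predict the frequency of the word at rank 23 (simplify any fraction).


Zipf's law: freq(rank) = f1 / rank
f1 = 3166, rank = 23
freq = 3166 / 23
GCD(3166, 23) = 1
Simplified: 3166/23

3166/23


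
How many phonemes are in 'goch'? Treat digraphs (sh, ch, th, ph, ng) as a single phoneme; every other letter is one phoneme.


Parsing 'goch' greedily, digraphs first:
  'g' -> consonant phoneme (phonemes so far: 1)
  'o' -> vowel phoneme (phonemes so far: 2)
  'ch' -> digraph (1 consonant phoneme) (phonemes so far: 3)
Total phonemes: 3

3


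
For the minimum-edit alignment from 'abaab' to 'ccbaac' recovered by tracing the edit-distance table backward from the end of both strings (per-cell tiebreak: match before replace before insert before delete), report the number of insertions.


Edit distance = 3. Backtracking from cell (5, 6) with preference match > replace > insert > delete,
then listing the resulting alignment 'abaab' -> 'ccbaac' left to right:
  Step 1: insert 'c' [insertion #1]
  Step 2: replace a->c
  Step 3: keep 'b'
  Step 4: keep 'a'
  Step 5: keep 'a'
  Step 6: replace b->c
Total insertions: 1

1


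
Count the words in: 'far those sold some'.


Counting words by splitting on spaces:
  Word 1: 'far'
  Word 2: 'those'
  Word 3: 'sold'
  Word 4: 'some'
Total words: 4

4


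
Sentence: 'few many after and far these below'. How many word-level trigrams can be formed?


Word trigrams from [7] words:
  Trigram 1: (few many after)
  Trigram 2: (many after and)
  Trigram 3: (after and far)
  Trigram 4: (and far these)
  Trigram 5: (far these below)
Total word trigrams: 7 - 2 = 5

5


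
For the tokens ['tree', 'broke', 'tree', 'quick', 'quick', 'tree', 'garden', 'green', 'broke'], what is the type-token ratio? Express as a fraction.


Tokens: 9
Unique types: ('broke', 'garden', 'green', 'quick', 'tree') = 5
TTR = 5/9
Already in lowest terms.

5/9


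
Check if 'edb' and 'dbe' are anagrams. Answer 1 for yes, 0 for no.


Sort characters of 'edb': 'bde'
Sort characters of 'dbe': 'bde'
Sorted forms match -> they ARE anagrams
Result: 1

1


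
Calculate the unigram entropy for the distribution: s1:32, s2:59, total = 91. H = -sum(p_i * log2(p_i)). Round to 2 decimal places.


Computing entropy H = -sum(p_i * log2(p_i)):
  s1: p = 32/91 = 0.3516, -p*log2(p) = 0.5302
  s2: p = 59/91 = 0.6484, -p*log2(p) = 0.4053
H = sum of terms = 0.9355
Rounded to 2 decimals: 0.94

0.94


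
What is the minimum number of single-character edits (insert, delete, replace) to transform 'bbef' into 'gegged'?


Building DP table for s1='bbef' (len 4) and s2='gegged' (len 6):
       g  e  g  g  e  d
    0  1  2  3  4  5  6
  b 1  1  2  3  4  5  6
  b 2  2  2  3  4  5  6
  e 3  3  2  3  4  4  5
  f 4  4  3  3  4  5  5
Edit distance = dp[4][6] = 5

5


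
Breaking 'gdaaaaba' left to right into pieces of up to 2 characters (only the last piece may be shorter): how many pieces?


'gdaaaaba' has 8 characters.
Chunking with max size 2:
  Chunk 1: 'gd' (positions 0-1)
  Chunk 2: 'aa' (positions 2-3)
  Chunk 3: 'aa' (positions 4-5)
  Chunk 4: 'ba' (positions 6-7)
Total chunks: ceil(8 / 2) = 4

4


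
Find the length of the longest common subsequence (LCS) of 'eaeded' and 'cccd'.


DP table for LCS of 'eaeded' and 'cccd':
       c  c  c  d
    0  0  0  0  0
  e 0  0  0  0  0
  a 0  0  0  0  0
  e 0  0  0  0  0
  d 0  0  0  0  1
  e 0  0  0  0  1
  d 0  0  0  0  1
LCS: 'd'
LCS length = 1

1


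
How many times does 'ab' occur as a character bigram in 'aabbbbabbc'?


Scanning 'aabbbbabbc' for bigram 'ab':
  Position 0: 'aa' -> no
  Position 1: 'ab' -> MATCH
  Position 2: 'bb' -> no
  Position 3: 'bb' -> no
  Position 4: 'bb' -> no
  Position 5: 'ba' -> no
  Position 6: 'ab' -> MATCH
  Position 7: 'bb' -> no
  Position 8: 'bc' -> no
Total matches: 2

2


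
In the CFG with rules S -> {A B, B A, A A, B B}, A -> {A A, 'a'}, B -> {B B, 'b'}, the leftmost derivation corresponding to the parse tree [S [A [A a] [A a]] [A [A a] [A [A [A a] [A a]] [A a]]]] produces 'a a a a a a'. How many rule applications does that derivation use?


Every bracketed nonterminal node [X ...] in the tree is produced by exactly one rule application.
Reading the tree off as a leftmost derivation:
  Step 1: S  =>  A A   (applied S -> A A)
  Step 2: A A  =>  A A A   (applied A -> A A)
  Step 3: A A A  =>  a A A   (applied A -> a)
  Step 4: a A A  =>  a a A   (applied A -> a)
  Step 5: a a A  =>  a a A A   (applied A -> A A)
  Step 6: a a A A  =>  a a a A   (applied A -> a)
  Step 7: a a a A  =>  a a a A A   (applied A -> A A)
  Step 8: a a a A A  =>  a a a A A A   (applied A -> A A)
  Step 9: a a a A A A  =>  a a a a A A   (applied A -> a)
  Step 10: a a a a A A  =>  a a a a a A   (applied A -> a)
  Step 11: a a a a a A  =>  a a a a a a   (applied A -> a)
Final yield: a a a a a a
Total rewrite steps: 11

11


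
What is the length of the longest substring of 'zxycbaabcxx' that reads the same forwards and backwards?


Scanning 'zxycbaabcxx' for palindromic substrings.
Substring at positions 3-8: 'cbaabc'.
Check: reverse('cbaabc') = 'cbaabc' -> palindrome confirmed.
Neighbouring characters ('y' / 'x') break symmetry, so it cannot extend further.
No longer palindromic substring exists; longest length = 6

6


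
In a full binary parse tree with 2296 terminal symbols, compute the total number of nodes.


Leaf nodes (terminals): 2296
Internal nodes = n - 1 = 2296 - 1 = 2295
Total = leaves + internal = 2296 + 2295 = 4591

4591


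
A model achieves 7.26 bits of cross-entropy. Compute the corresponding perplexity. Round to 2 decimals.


Perplexity formula: PP = 2^H
H = 7.26
PP = 2^7.26
Decompose: 2^7.26 = 2^7 * 2^0.26
2^7 = 128, 2^0.26 ~ 1.1974787
PP ~ 128 * 1.1974787 = 153.2772736
Rounded to 2 decimals: 153.28

153.28


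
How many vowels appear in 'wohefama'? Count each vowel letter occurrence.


Scanning each character of 'wohefama':
  Position 1: 'w' -> consonant (running count: 0)
  Position 2: 'o' -> vowel (running count: 1)
  Position 3: 'h' -> consonant (running count: 1)
  Position 4: 'e' -> vowel (running count: 2)
  Position 5: 'f' -> consonant (running count: 2)
  Position 6: 'a' -> vowel (running count: 3)
  Position 7: 'm' -> consonant (running count: 3)
  Position 8: 'a' -> vowel (running count: 4)
Total vowels: 4

4


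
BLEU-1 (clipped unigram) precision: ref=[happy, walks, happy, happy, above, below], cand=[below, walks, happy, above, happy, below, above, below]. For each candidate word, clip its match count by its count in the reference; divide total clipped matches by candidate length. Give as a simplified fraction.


Reference word counts: {'above': 1, 'below': 1, 'happy': 3, 'walks': 1}
Checking each candidate word (with clipping):
  'below' -> in reference (ref count 1, used 1/1) -> match (matches: 1)
  'walks' -> in reference (ref count 1, used 1/1) -> match (matches: 2)
  'happy' -> in reference (ref count 3, used 1/3) -> match (matches: 3)
  'above' -> in reference (ref count 1, used 1/1) -> match (matches: 4)
  'happy' -> in reference (ref count 3, used 2/3) -> match (matches: 5)
  'below' -> ref count 1 already used up (1/1) -> clipped, no match (matches: 5)
  'above' -> ref count 1 already used up (1/1) -> clipped, no match (matches: 5)
  'below' -> ref count 1 already used up (1/1) -> clipped, no match (matches: 5)
Clipped matches: 5, Candidate length: 8
Precision = 5/8

5/8


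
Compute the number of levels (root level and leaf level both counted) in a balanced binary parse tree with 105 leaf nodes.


In a balanced binary tree with n leaves the deepest leaf is ceil(log2(n)) edges below the root,
so counting node levels inclusive of root and leaves gives ceil(log2(n)) + 1 levels.
log2(105) = 6.7142
ceil(6.7142) = 7
levels = 7 + 1 = 8

8


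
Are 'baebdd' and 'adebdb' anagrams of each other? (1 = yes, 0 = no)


Sort characters of 'baebdd': 'abbdde'
Sort characters of 'adebdb': 'abbdde'
Sorted forms match -> they ARE anagrams
Result: 1

1


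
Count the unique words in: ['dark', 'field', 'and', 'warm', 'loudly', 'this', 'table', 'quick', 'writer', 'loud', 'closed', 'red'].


Listing all tokens and tracking unique types:
  Token 1: 'dark' -> NEW (unique so far: 1)
  Token 2: 'field' -> NEW (unique so far: 2)
  Token 3: 'and' -> NEW (unique so far: 3)
  Token 4: 'warm' -> NEW (unique so far: 4)
  Token 5: 'loudly' -> NEW (unique so far: 5)
  Token 6: 'this' -> NEW (unique so far: 6)
  Token 7: 'table' -> NEW (unique so far: 7)
  Token 8: 'quick' -> NEW (unique so far: 8)
  Token 9: 'writer' -> NEW (unique so far: 9)
  Token 10: 'loud' -> NEW (unique so far: 10)
  Token 11: 'closed' -> NEW (unique so far: 11)
  Token 12: 'red' -> NEW (unique so far: 12)
Unique types: ('and', 'closed', 'dark', 'field', 'loud', 'loudly', 'quick', 'red', 'table', 'this', 'warm', 'writer')
Vocabulary size: 12

12


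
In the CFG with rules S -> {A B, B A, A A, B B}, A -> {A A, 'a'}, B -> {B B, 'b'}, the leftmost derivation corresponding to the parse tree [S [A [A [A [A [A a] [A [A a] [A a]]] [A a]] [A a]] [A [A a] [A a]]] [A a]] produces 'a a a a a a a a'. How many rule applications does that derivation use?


Every bracketed nonterminal node [X ...] in the tree is produced by exactly one rule application.
Reading the tree off as a leftmost derivation:
  Step 1: S  =>  A A   (applied S -> A A)
  Step 2: A A  =>  A A A   (applied A -> A A)
  Step 3: A A A  =>  A A A A   (applied A -> A A)
  Step 4: A A A A  =>  A A A A A   (applied A -> A A)
  Step 5: A A A A A  =>  A A A A A A   (applied A -> A A)
  Step 6: A A A A A A  =>  a A A A A A   (applied A -> a)
  Step 7: a A A A A A  =>  a A A A A A A   (applied A -> A A)
  Step 8: a A A A A A A  =>  a a A A A A A   (applied A -> a)
  Step 9: a a A A A A A  =>  a a a A A A A   (applied A -> a)
  Step 10: a a a A A A A  =>  a a a a A A A   (applied A -> a)
  Step 11: a a a a A A A  =>  a a a a a A A   (applied A -> a)
  Step 12: a a a a a A A  =>  a a a a a A A A   (applied A -> A A)
  Step 13: a a a a a A A A  =>  a a a a a a A A   (applied A -> a)
  Step 14: a a a a a a A A  =>  a a a a a a a A   (applied A -> a)
  Step 15: a a a a a a a A  =>  a a a a a a a a   (applied A -> a)
Final yield: a a a a a a a a
Total rewrite steps: 15

15


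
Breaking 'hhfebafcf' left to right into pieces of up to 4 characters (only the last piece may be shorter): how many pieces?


'hhfebafcf' has 9 characters.
Chunking with max size 4:
  Chunk 1: 'hhfe' (positions 0-3)
  Chunk 2: 'bafc' (positions 4-7)
  Chunk 3: 'f' (positions 8-8)
Total chunks: ceil(9 / 4) = 3

3


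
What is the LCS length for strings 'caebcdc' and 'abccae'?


DP table for LCS of 'caebcdc' and 'abccae':
       a  b  c  c  a  e
    0  0  0  0  0  0  0
  c 0  0  0  1  1  1  1
  a 0  1  1  1  1  2  2
  e 0  1  1  1  1  2  3
  b 0  1  2  2  2  2  3
  c 0  1  2  3  3  3  3
  d 0  1  2  3  3  3  3
  c 0  1  2  3  4  4  4
LCS: 'abcc'
LCS length = 4

4


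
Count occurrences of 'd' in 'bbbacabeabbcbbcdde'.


Scanning 'bbbacabeabbcbbcdde' for 'd':
  Position 15: 'd' -> MATCH (count: 1)
  Position 16: 'd' -> MATCH (count: 2)
Total occurrences of 'd': 2

2


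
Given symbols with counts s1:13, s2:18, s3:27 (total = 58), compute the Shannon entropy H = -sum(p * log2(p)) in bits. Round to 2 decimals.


Computing entropy H = -sum(p_i * log2(p_i)):
  s1: p = 13/58 = 0.2241, -p*log2(p) = 0.4836
  s2: p = 18/58 = 0.3103, -p*log2(p) = 0.5239
  s3: p = 27/58 = 0.4655, -p*log2(p) = 0.5135
H = sum of terms = 1.5210
Rounded to 2 decimals: 1.52

1.52


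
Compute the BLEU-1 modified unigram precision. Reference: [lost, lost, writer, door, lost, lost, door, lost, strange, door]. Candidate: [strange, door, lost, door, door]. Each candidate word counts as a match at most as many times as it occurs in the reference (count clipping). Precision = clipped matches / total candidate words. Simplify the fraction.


Reference word counts: {'door': 3, 'lost': 5, 'strange': 1, 'writer': 1}
Checking each candidate word (with clipping):
  'strange' -> in reference (ref count 1, used 1/1) -> match (matches: 1)
  'door' -> in reference (ref count 3, used 1/3) -> match (matches: 2)
  'lost' -> in reference (ref count 5, used 1/5) -> match (matches: 3)
  'door' -> in reference (ref count 3, used 2/3) -> match (matches: 4)
  'door' -> in reference (ref count 3, used 3/3) -> match (matches: 5)
Clipped matches: 5, Candidate length: 5
Precision = 5/5 = 1

1


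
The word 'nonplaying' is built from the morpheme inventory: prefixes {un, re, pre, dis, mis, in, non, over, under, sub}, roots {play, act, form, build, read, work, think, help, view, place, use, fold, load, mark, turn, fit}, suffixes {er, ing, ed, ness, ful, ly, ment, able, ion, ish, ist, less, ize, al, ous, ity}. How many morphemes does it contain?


Segmenting 'nonplaying' against the inventory:
  'non' -> prefix (morpheme 1)
  'play' -> root (morpheme 2)
  'ing' -> suffix (morpheme 3)
Total morphemes: 3

3


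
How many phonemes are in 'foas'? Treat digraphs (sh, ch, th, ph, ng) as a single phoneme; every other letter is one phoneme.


Parsing 'foas' greedily, digraphs first:
  'f' -> consonant phoneme (phonemes so far: 1)
  'o' -> vowel phoneme (phonemes so far: 2)
  'a' -> vowel phoneme (phonemes so far: 3)
  's' -> consonant phoneme (phonemes so far: 4)
Total phonemes: 4

4


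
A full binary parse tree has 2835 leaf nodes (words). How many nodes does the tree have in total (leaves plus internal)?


Leaf nodes (terminals): 2835
Internal nodes = n - 1 = 2835 - 1 = 2834
Total = leaves + internal = 2835 + 2834 = 5669

5669


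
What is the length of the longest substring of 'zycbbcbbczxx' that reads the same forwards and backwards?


Scanning 'zycbbcbbczxx' for palindromic substrings.
Substring at positions 2-8: 'cbbcbbc'.
Check: reverse('cbbcbbc') = 'cbbcbbc' -> palindrome confirmed.
Neighbouring characters ('y' / 'z') break symmetry, so it cannot extend further.
No longer palindromic substring exists; longest length = 7

7


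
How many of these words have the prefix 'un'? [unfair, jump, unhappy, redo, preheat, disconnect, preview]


Checking each word for prefix 'un':
  'unfair' -> YES, starts with 'un' (count: 1)
  'jump' -> no (count: 1)
  'unhappy' -> YES, starts with 'un' (count: 2)
  'redo' -> no (count: 2)
  'preheat' -> no (count: 2)
  'disconnect' -> no (count: 2)
  'preview' -> no (count: 2)
Total with prefix 'un': 2

2


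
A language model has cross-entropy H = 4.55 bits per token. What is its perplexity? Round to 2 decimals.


Perplexity formula: PP = 2^H
H = 4.55
PP = 2^4.55
Decompose: 2^4.55 = 2^4 * 2^0.55
2^4 = 16, 2^0.55 ~ 1.4640857
PP ~ 16 * 1.4640857 = 23.4253712
Rounded to 2 decimals: 23.43

23.43


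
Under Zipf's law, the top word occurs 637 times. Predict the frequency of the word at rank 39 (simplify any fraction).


Zipf's law: freq(rank) = f1 / rank
f1 = 637, rank = 39
freq = 637 / 39
GCD(637, 39) = 13
Simplified: 49/3

49/3


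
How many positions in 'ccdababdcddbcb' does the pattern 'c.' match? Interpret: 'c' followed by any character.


Pattern: c. means 'c' followed by any character.
Scanning 'ccdababdcddbcb' position-by-position:
  Pos 0: window 'cc' -> MATCH
  Pos 1: window 'cd' -> MATCH
  Pos 2: window 'da' -> no
  Pos 3: window 'ab' -> no
  Pos 4: window 'ba' -> no
  Pos 5: window 'ab' -> no
  Pos 6: window 'bd' -> no
  Pos 7: window 'dc' -> no
  Pos 8: window 'cd' -> MATCH
  Pos 9: window 'dd' -> no
  Pos 10: window 'db' -> no
  Pos 11: window 'bc' -> no
  Pos 12: window 'cb' -> MATCH
  Pos 13: window 'b' -> no
Total matches: 4

4


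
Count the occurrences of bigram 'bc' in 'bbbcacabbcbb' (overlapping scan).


Scanning 'bbbcacabbcbb' for bigram 'bc':
  Position 0: 'bb' -> no
  Position 1: 'bb' -> no
  Position 2: 'bc' -> MATCH
  Position 3: 'ca' -> no
  Position 4: 'ac' -> no
  Position 5: 'ca' -> no
  Position 6: 'ab' -> no
  Position 7: 'bb' -> no
  Position 8: 'bc' -> MATCH
  Position 9: 'cb' -> no
  Position 10: 'bb' -> no
Total matches: 2

2


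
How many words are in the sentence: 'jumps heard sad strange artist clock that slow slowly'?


Counting words by splitting on spaces:
  Word 1: 'jumps'
  Word 2: 'heard'
  Word 3: 'sad'
  Word 4: 'strange'
  Word 5: 'artist'
  Word 6: 'clock'
  Word 7: 'that'
  Word 8: 'slow'
  Word 9: 'slowly'
Total words: 9

9


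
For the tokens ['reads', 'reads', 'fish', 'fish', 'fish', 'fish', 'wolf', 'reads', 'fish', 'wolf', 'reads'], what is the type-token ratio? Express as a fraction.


Tokens: 11
Unique types: ('fish', 'reads', 'wolf') = 3
TTR = 3/11
Already in lowest terms.

3/11


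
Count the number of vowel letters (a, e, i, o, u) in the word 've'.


Scanning each character of 've':
  Position 1: 'v' -> consonant (running count: 0)
  Position 2: 'e' -> vowel (running count: 1)
Total vowels: 1

1


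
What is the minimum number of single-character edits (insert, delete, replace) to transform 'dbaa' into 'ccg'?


Building DP table for s1='dbaa' (len 4) and s2='ccg' (len 3):
       c  c  g
    0  1  2  3
  d 1  1  2  3
  b 2  2  2  3
  a 3  3  3  3
  a 4  4  4  4
Edit distance = dp[4][3] = 4

4


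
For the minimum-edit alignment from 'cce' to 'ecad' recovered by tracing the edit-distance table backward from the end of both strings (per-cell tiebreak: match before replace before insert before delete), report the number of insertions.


Edit distance = 3. Backtracking from cell (3, 4) with preference match > replace > insert > delete,
then listing the resulting alignment 'cce' -> 'ecad' left to right:
  Step 1: insert 'e' [insertion #1]
  Step 2: keep 'c'
  Step 3: replace c->a
  Step 4: replace e->d
Total insertions: 1

1


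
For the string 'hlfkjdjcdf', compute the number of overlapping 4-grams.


String 'hlfkjdjcdf' has length L = 10.
Number of overlapping n-grams = L - n + 1
Substituting: 10 - 4 + 1 = 7

7


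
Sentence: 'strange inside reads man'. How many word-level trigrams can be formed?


Word trigrams from [4] words:
  Trigram 1: (strange inside reads)
  Trigram 2: (inside reads man)
Total word trigrams: 4 - 2 = 2

2


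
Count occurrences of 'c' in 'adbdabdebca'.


Scanning 'adbdabdebca' for 'c':
  Position 9: 'c' -> MATCH (count: 1)
Total occurrences of 'c': 1

1


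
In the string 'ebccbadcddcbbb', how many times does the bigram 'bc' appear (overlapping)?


Scanning 'ebccbadcddcbbb' for bigram 'bc':
  Position 0: 'eb' -> no
  Position 1: 'bc' -> MATCH
  Position 2: 'cc' -> no
  Position 3: 'cb' -> no
  Position 4: 'ba' -> no
  Position 5: 'ad' -> no
  Position 6: 'dc' -> no
  Position 7: 'cd' -> no
  Position 8: 'dd' -> no
  Position 9: 'dc' -> no
  Position 10: 'cb' -> no
  Position 11: 'bb' -> no
  Position 12: 'bb' -> no
Total matches: 1

1


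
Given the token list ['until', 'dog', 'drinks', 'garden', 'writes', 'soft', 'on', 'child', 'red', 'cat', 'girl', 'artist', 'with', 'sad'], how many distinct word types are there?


Listing all tokens and tracking unique types:
  Token 1: 'until' -> NEW (unique so far: 1)
  Token 2: 'dog' -> NEW (unique so far: 2)
  Token 3: 'drinks' -> NEW (unique so far: 3)
  Token 4: 'garden' -> NEW (unique so far: 4)
  Token 5: 'writes' -> NEW (unique so far: 5)
  Token 6: 'soft' -> NEW (unique so far: 6)
  Token 7: 'on' -> NEW (unique so far: 7)
  Token 8: 'child' -> NEW (unique so far: 8)
  Token 9: 'red' -> NEW (unique so far: 9)
  Token 10: 'cat' -> NEW (unique so far: 10)
  Token 11: 'girl' -> NEW (unique so far: 11)
  Token 12: 'artist' -> NEW (unique so far: 12)
  Token 13: 'with' -> NEW (unique so far: 13)
  Token 14: 'sad' -> NEW (unique so far: 14)
Unique types: ('artist', 'cat', 'child', 'dog', 'drinks', 'garden', 'girl', 'on', 'red', 'sad', 'soft', 'until', 'with', 'writes')
Vocabulary size: 14

14


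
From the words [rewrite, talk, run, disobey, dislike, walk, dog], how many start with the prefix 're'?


Checking each word for prefix 're':
  'rewrite' -> YES, starts with 're' (count: 1)
  'talk' -> no (count: 1)
  'run' -> no (count: 1)
  'disobey' -> no (count: 1)
  'dislike' -> no (count: 1)
  'walk' -> no (count: 1)
  'dog' -> no (count: 1)
Total with prefix 're': 1

1


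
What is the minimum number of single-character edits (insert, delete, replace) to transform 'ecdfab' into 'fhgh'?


Building DP table for s1='ecdfab' (len 6) and s2='fhgh' (len 4):
       f  h  g  h
    0  1  2  3  4
  e 1  1  2  3  4
  c 2  2  2  3  4
  d 3  3  3  3  4
  f 4  3  4  4  4
  a 5  4  4  5  5
  b 6  5  5  5  6
Edit distance = dp[6][4] = 6

6


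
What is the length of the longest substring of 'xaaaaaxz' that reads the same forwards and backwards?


Scanning 'xaaaaaxz' for palindromic substrings.
Substring at positions 0-6: 'xaaaaax'.
Check: reverse('xaaaaax') = 'xaaaaax' -> palindrome confirmed.
Neighbouring characters ('-' / 'z') break symmetry, so it cannot extend further.
No longer palindromic substring exists; longest length = 7

7


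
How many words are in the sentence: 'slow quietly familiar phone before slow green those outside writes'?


Counting words by splitting on spaces:
  Word 1: 'slow'
  Word 2: 'quietly'
  Word 3: 'familiar'
  Word 4: 'phone'
  Word 5: 'before'
  Word 6: 'slow'
  Word 7: 'green'
  Word 8: 'those'
  Word 9: 'outside'
  Word 10: 'writes'
Total words: 10

10


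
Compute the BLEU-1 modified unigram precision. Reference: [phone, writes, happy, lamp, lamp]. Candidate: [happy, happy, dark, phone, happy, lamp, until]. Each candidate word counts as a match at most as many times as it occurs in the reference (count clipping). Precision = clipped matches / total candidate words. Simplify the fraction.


Reference word counts: {'happy': 1, 'lamp': 2, 'phone': 1, 'writes': 1}
Checking each candidate word (with clipping):
  'happy' -> in reference (ref count 1, used 1/1) -> match (matches: 1)
  'happy' -> ref count 1 already used up (1/1) -> clipped, no match (matches: 1)
  'dark' -> not in reference -> no match (matches: 1)
  'phone' -> in reference (ref count 1, used 1/1) -> match (matches: 2)
  'happy' -> ref count 1 already used up (1/1) -> clipped, no match (matches: 2)
  'lamp' -> in reference (ref count 2, used 1/2) -> match (matches: 3)
  'until' -> not in reference -> no match (matches: 3)
Clipped matches: 3, Candidate length: 7
Precision = 3/7

3/7


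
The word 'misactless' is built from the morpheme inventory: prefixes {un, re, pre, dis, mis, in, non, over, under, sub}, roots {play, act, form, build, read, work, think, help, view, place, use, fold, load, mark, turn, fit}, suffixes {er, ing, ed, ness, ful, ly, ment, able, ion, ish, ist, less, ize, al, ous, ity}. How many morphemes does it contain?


Segmenting 'misactless' against the inventory:
  'mis' -> prefix (morpheme 1)
  'act' -> root (morpheme 2)
  'less' -> suffix (morpheme 3)
Total morphemes: 3

3


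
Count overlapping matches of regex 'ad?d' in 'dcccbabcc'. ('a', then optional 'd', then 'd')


Pattern: ad?d means 'a', then optional 'd', then 'd'.
Scanning 'dcccbabcc' position-by-position:
  Pos 0: window 'dcc' -> no
  Pos 1: window 'ccc' -> no
  Pos 2: window 'ccb' -> no
  Pos 3: window 'cba' -> no
  Pos 4: window 'bab' -> no
  Pos 5: window 'abc' -> no
  Pos 6: window 'bcc' -> no
  Pos 7: window 'cc' -> no
  Pos 8: window 'c' -> no
Total matches: 0

0


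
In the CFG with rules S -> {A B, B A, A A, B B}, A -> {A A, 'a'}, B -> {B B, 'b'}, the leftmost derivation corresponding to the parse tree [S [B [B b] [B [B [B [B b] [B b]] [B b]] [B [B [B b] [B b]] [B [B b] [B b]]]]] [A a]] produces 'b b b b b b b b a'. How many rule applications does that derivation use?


Every bracketed nonterminal node [X ...] in the tree is produced by exactly one rule application.
Reading the tree off as a leftmost derivation:
  Step 1: S  =>  B A   (applied S -> B A)
  Step 2: B A  =>  B B A   (applied B -> B B)
  Step 3: B B A  =>  b B A   (applied B -> b)
  Step 4: b B A  =>  b B B A   (applied B -> B B)
  Step 5: b B B A  =>  b B B B A   (applied B -> B B)
  Step 6: b B B B A  =>  b B B B B A   (applied B -> B B)
  Step 7: b B B B B A  =>  b b B B B A   (applied B -> b)
  Step 8: b b B B B A  =>  b b b B B A   (applied B -> b)
  Step 9: b b b B B A  =>  b b b b B A   (applied B -> b)
  Step 10: b b b b B A  =>  b b b b B B A   (applied B -> B B)
  Step 11: b b b b B B A  =>  b b b b B B B A   (applied B -> B B)
  Step 12: b b b b B B B A  =>  b b b b b B B A   (applied B -> b)
  Step 13: b b b b b B B A  =>  b b b b b b B A   (applied B -> b)
  Step 14: b b b b b b B A  =>  b b b b b b B B A   (applied B -> B B)
  Step 15: b b b b b b B B A  =>  b b b b b b b B A   (applied B -> b)
  Step 16: b b b b b b b B A  =>  b b b b b b b b A   (applied B -> b)
  Step 17: b b b b b b b b A  =>  b b b b b b b b a   (applied A -> a)
Final yield: b b b b b b b b a
Total rewrite steps: 17

17


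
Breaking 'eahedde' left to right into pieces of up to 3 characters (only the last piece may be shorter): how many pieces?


'eahedde' has 7 characters.
Chunking with max size 3:
  Chunk 1: 'eah' (positions 0-2)
  Chunk 2: 'edd' (positions 3-5)
  Chunk 3: 'e' (positions 6-6)
Total chunks: ceil(7 / 3) = 3

3


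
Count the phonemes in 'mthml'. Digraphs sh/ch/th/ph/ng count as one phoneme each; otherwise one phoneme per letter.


Parsing 'mthml' greedily, digraphs first:
  'm' -> consonant phoneme (phonemes so far: 1)
  'th' -> digraph (1 consonant phoneme) (phonemes so far: 2)
  'm' -> consonant phoneme (phonemes so far: 3)
  'l' -> consonant phoneme (phonemes so far: 4)
Total phonemes: 4

4


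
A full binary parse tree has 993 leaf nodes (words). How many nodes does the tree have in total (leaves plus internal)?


Leaf nodes (terminals): 993
Internal nodes = n - 1 = 993 - 1 = 992
Total = leaves + internal = 993 + 992 = 1985

1985


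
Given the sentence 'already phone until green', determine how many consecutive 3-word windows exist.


Word trigrams from [4] words:
  Trigram 1: (already phone until)
  Trigram 2: (phone until green)
Total word trigrams: 4 - 2 = 2

2
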